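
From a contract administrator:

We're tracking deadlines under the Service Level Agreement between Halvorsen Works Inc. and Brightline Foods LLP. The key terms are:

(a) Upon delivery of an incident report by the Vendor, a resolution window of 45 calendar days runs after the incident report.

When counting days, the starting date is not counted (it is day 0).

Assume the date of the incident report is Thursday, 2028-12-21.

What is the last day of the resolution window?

Adding 45 calendar days to 2028-12-21 gives 2029-02-04, which is the last day of the resolution window.

2029-02-04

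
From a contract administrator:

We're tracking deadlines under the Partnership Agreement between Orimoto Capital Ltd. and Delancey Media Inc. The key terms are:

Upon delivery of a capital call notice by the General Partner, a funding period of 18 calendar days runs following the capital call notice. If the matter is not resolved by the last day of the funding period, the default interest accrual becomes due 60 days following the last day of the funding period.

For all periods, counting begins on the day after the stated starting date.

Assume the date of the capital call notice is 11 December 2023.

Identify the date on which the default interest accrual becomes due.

27 February 2024

The last day of the funding period: 18 calendar days after 11 December 2023 is 29 December 2023.
Adding 60 calendar days to 29 December 2023 gives 27 February 2024, which is the date on which the default interest accrual becomes due.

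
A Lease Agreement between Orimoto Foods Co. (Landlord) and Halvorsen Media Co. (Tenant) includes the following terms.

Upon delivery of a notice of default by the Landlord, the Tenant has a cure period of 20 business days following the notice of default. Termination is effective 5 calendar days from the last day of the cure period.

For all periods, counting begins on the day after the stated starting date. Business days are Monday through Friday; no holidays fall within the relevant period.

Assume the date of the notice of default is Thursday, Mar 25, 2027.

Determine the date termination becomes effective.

Apr 27, 2027

The last day of the cure period: 20 business days after Thursday, Mar 25, 2027, skipping weekends — Mar 26, Mar 29, Mar 30, Mar 31, …, Apr 20, Apr 21, Apr 22 — lands on Thursday, Apr 22, 2027.
Adding 5 calendar days to Apr 22, 2027 gives Apr 27, 2027, which is the date termination becomes effective.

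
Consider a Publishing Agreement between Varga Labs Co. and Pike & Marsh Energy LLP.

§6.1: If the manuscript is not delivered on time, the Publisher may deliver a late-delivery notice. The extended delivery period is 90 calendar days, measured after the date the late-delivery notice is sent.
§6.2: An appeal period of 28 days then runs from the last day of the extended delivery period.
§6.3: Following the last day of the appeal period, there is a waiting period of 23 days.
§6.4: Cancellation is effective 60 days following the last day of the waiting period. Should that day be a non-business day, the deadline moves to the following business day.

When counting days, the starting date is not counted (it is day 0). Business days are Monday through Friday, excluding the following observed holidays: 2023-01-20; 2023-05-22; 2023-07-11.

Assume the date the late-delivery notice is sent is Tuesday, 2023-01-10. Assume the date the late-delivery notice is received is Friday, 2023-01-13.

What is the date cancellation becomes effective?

The last day of the extended delivery period: 90 calendar days after 2023-01-10 is 2023-04-10.
Adding 28 calendar days to 2023-04-10 gives 2023-05-08, which is the last day of the appeal period.
The last day of the waiting period: 23 calendar days after 2023-05-08 is 2023-05-31.
Adding 60 calendar days to 2023-05-31 gives 2023-07-30, which is the date cancellation becomes effective. That falls on a Sunday, so it rolls to the next business day, Monday, 2023-07-31.

2023-07-31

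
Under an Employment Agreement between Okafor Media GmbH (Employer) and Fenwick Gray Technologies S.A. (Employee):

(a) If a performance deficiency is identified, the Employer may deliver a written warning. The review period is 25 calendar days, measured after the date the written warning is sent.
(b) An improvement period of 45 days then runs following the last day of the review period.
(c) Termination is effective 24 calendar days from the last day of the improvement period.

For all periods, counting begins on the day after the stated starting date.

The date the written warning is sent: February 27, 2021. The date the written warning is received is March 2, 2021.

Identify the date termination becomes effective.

Adding 25 calendar days to February 27, 2021 gives March 24, 2021, which is the last day of the review period.
Adding 45 calendar days to March 24, 2021 gives May 8, 2021, which is the last day of the improvement period.
The date termination becomes effective: May 8, 2021 + 24 days = June 1, 2021.

June 1, 2021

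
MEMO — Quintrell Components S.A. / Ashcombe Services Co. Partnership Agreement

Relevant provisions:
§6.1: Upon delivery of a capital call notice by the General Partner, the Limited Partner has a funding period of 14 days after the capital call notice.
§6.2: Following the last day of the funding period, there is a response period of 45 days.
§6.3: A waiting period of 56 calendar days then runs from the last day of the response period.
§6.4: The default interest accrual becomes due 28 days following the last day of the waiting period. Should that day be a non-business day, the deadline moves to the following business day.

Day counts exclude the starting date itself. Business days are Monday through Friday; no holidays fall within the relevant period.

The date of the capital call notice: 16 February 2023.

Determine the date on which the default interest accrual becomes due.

10 July 2023

Adding 14 calendar days to 16 February 2023 gives 2 March 2023, which is the last day of the funding period.
The last day of the response period: 2 March 2023 + 45 days = 16 April 2023.
The last day of the waiting period: 56 calendar days after 16 April 2023 is 11 June 2023.
The date on which the default interest accrual becomes due: 28 calendar days after 11 June 2023 is 9 July 2023. That falls on a Sunday, so it rolls to the next business day, Monday, 10 July 2023.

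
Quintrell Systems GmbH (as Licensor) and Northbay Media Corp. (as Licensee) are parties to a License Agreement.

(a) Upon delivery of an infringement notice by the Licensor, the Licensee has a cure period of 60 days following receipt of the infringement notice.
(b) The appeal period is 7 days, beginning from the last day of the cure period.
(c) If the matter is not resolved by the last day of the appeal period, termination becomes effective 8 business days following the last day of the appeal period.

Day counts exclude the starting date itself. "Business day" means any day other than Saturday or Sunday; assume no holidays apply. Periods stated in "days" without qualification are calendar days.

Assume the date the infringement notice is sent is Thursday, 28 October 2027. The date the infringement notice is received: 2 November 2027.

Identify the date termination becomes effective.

19 January 2028

The last day of the cure period: 2 November 2027 + 60 days = 1 January 2028.
Adding 7 calendar days to 1 January 2028 gives 8 January 2028, which is the last day of the appeal period.
From Saturday, 8 January 2028, 8 business days (Jan 10, Jan 11, Jan 12, Jan 13, Jan 14, Jan 17, Jan 18, Jan 19, skipping weekends) brings us to Wednesday, 19 January 2028, which is the date termination becomes effective.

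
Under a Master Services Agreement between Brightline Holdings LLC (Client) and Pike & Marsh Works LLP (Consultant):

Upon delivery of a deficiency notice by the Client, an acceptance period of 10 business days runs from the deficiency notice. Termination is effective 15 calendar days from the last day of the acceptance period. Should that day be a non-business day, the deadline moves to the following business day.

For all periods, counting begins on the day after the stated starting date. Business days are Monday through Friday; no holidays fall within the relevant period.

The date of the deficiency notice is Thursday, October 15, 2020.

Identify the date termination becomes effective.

From Thursday, October 15, 2020, 10 business days (Oct 16, Oct 19, Oct 20, Oct 21, Oct 22, Oct 23, Oct 26, Oct 27, Oct 28, Oct 29, skipping weekends) brings us to Thursday, October 29, 2020, which is the last day of the acceptance period.
The date termination becomes effective: 15 calendar days after October 29, 2020 is November 13, 2020. November 13, 2020 is a Friday, so no roll-forward applies.

November 13, 2020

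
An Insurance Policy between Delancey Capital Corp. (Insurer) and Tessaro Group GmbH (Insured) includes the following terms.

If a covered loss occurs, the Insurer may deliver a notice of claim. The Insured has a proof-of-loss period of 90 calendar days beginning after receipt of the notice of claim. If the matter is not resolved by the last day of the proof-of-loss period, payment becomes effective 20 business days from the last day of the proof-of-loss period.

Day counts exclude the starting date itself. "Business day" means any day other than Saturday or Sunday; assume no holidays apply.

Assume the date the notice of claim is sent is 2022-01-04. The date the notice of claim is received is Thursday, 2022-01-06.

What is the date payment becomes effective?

Adding 90 calendar days to 2022-01-06 gives 2022-04-06, which is the last day of the proof-of-loss period.
The date payment becomes effective: 20 business days after Wednesday, 2022-04-06, skipping weekends — Apr 7, Apr 8, Apr 11, Apr 12, …, May 2, May 3, May 4 — lands on Wednesday, 2022-05-04.

2022-05-04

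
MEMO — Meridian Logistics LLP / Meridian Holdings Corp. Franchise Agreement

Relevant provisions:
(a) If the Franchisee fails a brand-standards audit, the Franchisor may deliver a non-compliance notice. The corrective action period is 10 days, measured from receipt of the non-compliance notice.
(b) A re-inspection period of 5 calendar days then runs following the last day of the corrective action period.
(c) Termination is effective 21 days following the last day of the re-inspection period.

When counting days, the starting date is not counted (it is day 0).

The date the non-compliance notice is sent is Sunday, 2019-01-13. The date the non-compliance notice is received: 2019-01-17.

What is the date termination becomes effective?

The last day of the corrective action period: 2019-01-17 + 10 days = 2019-01-27.
Adding 5 calendar days to 2019-01-27 gives 2019-02-01, which is the last day of the re-inspection period.
The date termination becomes effective: 21 calendar days after 2019-02-01 is 2019-02-22.

2019-02-22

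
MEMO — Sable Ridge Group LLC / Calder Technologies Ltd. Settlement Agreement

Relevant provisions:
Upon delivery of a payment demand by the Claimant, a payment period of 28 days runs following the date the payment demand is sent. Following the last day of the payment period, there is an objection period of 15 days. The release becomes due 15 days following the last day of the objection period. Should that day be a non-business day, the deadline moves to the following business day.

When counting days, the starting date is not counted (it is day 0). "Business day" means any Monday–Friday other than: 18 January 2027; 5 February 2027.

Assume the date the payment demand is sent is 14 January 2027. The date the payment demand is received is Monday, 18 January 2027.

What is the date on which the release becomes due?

15 March 2027

The last day of the payment period: 28 calendar days after 14 January 2027 is 11 February 2027.
The last day of the objection period: 15 calendar days after 11 February 2027 is 26 February 2027.
The date on which the release becomes due: 15 calendar days after 26 February 2027 is 13 March 2027. That falls on a Saturday, so it rolls to the next business day, Monday, 15 March 2027.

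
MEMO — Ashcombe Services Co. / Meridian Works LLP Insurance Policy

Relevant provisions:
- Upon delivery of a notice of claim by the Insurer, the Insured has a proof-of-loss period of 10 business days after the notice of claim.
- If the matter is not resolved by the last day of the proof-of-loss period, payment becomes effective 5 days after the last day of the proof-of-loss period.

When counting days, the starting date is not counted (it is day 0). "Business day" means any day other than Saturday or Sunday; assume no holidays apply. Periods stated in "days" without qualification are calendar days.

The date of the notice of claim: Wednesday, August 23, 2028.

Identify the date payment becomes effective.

From Wednesday, August 23, 2028, 10 business days (Aug 24, Aug 25, Aug 28, Aug 29, Aug 30, Aug 31, Sep 1, Sep 4, Sep 5, Sep 6, skipping weekends) brings us to Wednesday, September 6, 2028, which is the last day of the proof-of-loss period.
The date payment becomes effective: September 6, 2028 + 5 days = September 11, 2028.

September 11, 2028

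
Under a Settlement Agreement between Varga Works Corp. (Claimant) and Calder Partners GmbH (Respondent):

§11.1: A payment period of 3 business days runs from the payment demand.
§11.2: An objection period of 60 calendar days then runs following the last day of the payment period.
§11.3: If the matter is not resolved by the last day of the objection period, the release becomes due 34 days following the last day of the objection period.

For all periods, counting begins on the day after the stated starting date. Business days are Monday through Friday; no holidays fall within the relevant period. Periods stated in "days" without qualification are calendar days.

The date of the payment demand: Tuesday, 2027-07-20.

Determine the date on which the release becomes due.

From Tuesday, 2027-07-20, 3 business days (Jul 21, Jul 22, Jul 23, skipping weekends) brings us to Friday, 2027-07-23, which is the last day of the payment period.
The last day of the objection period: 2027-07-23 + 60 days = 2027-09-21.
Adding 34 calendar days to 2027-09-21 gives 2027-10-25, which is the date on which the release becomes due.

2027-10-25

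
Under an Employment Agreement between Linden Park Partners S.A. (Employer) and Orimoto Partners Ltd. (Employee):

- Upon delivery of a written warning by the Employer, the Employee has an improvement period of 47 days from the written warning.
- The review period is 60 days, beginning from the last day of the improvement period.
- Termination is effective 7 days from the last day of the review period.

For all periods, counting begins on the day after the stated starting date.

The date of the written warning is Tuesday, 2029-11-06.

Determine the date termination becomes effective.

Adding 47 calendar days to 2029-11-06 gives 2029-12-23, which is the last day of the improvement period.
The last day of the review period: 60 calendar days after 2029-12-23 is 2030-02-21.
Adding 7 calendar days to 2030-02-21 gives 2030-02-28, which is the date termination becomes effective.

2030-02-28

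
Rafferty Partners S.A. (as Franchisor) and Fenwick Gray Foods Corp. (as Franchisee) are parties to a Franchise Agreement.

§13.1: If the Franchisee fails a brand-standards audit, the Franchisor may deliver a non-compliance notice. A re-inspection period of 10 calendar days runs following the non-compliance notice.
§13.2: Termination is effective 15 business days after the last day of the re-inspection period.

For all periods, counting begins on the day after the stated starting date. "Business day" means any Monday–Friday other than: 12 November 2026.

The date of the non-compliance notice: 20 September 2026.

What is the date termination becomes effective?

21 October 2026

Adding 10 calendar days to 20 September 2026 gives 30 September 2026, which is the last day of the re-inspection period.
From Wednesday, 30 September 2026, 15 business days (Oct 1, Oct 2, Oct 5, Oct 6, …, Oct 19, Oct 20, Oct 21, skipping weekends) brings us to Wednesday, 21 October 2026, which is the date termination becomes effective.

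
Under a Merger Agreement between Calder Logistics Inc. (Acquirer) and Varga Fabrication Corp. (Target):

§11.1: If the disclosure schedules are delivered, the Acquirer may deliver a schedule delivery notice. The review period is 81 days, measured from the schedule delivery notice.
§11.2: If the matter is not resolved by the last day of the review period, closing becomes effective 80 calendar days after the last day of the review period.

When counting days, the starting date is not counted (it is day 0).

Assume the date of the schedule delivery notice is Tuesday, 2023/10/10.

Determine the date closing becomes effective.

2024/03/19

The last day of the review period: 81 calendar days after 2023/10/10 is 2023/12/30.
The date closing becomes effective: 80 calendar days after 2023/12/30 is 2024/03/19.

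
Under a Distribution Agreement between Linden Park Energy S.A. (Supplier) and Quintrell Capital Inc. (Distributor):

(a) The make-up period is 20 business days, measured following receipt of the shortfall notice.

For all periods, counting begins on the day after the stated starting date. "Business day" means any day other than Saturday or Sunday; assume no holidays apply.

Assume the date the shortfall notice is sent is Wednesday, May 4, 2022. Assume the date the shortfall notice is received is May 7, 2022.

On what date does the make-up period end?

The last day of the make-up period: 20 business days after Saturday, May 7, 2022, skipping weekends — May 9, May 10, May 11, May 12, …, Jun 1, Jun 2, Jun 3 — lands on Friday, Jun 3, 2022.

Jun 3, 2022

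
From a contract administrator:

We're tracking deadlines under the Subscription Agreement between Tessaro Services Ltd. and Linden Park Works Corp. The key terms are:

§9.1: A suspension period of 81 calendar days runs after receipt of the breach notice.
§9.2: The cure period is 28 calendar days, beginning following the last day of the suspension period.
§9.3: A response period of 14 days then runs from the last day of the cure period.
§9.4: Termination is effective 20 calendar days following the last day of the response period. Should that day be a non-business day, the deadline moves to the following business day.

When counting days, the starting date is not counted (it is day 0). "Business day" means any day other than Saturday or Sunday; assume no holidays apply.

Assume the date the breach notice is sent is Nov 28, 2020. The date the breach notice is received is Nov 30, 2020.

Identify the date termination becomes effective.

The last day of the suspension period: 81 calendar days after Nov 30, 2020 is Feb 19, 2021.
The last day of the cure period: Feb 19, 2021 + 28 days = Mar 19, 2021.
The last day of the response period: Mar 19, 2021 + 14 days = Apr 2, 2021.
The date termination becomes effective: Apr 2, 2021 + 20 days = Apr 22, 2021. Apr 22, 2021 is a Thursday, so no roll-forward applies.

Apr 22, 2021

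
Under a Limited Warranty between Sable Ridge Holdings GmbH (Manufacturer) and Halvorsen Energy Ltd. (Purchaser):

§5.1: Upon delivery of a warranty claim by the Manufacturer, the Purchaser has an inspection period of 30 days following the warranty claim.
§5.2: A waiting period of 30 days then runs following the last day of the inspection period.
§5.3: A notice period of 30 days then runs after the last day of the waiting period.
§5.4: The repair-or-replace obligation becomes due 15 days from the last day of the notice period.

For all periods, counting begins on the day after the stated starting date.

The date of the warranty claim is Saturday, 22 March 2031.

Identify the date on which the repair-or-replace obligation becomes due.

5 July 2031

Adding 30 calendar days to 22 March 2031 gives 21 April 2031, which is the last day of the inspection period.
Adding 30 calendar days to 21 April 2031 gives 21 May 2031, which is the last day of the waiting period.
The last day of the notice period: 21 May 2031 + 30 days = 20 June 2031.
The date on which the repair-or-replace obligation becomes due: 15 calendar days after 20 June 2031 is 5 July 2031.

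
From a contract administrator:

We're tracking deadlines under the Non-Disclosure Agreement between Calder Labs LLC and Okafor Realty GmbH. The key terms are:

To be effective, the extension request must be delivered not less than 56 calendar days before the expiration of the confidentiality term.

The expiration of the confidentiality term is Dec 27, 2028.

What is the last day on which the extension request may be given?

Dec 27, 2028 minus 56 days is Nov 1, 2028.

Nov 1, 2028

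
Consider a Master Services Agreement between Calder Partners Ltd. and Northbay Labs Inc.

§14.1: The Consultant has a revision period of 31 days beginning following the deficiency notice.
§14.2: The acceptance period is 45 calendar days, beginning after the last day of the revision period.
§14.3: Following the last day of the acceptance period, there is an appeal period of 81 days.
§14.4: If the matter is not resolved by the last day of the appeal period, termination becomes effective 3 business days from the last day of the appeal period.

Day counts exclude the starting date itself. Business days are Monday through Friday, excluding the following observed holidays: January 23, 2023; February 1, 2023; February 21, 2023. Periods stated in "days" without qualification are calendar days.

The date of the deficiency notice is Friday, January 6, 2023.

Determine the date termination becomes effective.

June 15, 2023

The last day of the revision period: 31 calendar days after January 6, 2023 is February 6, 2023.
The last day of the acceptance period: February 6, 2023 + 45 days = March 23, 2023.
Adding 81 calendar days to March 23, 2023 gives June 12, 2023, which is the last day of the appeal period.
The date termination becomes effective: counting 3 business days from Monday, June 12, 2023 (Jun 13, Jun 14, Jun 15, skipping weekends) reaches Thursday, June 15, 2023.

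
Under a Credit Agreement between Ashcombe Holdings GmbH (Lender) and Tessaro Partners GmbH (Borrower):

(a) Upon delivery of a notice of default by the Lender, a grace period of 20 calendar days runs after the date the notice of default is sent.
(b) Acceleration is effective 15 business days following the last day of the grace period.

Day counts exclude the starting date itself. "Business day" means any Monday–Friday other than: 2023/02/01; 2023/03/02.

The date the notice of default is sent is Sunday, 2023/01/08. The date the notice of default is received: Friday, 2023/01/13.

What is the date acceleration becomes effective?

2023/02/20

Adding 20 calendar days to 2023/01/08 gives 2023/01/28, which is the last day of the grace period.
The date acceleration becomes effective: counting 15 business days from Saturday, 2023/01/28 (Jan 30, Jan 31, Feb 2, Feb 3, …, Feb 16, Feb 17, Feb 20, skipping weekends and the listed holiday on Feb 1) reaches Monday, 2023/02/20.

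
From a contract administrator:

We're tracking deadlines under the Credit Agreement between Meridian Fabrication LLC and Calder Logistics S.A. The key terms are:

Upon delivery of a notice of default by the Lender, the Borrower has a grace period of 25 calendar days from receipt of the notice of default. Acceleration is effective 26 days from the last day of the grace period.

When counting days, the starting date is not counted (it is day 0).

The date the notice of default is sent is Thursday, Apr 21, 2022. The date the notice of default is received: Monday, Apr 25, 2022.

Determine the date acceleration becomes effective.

Adding 25 calendar days to Apr 25, 2022 gives May 20, 2022, which is the last day of the grace period.
The date acceleration becomes effective: 26 calendar days after May 20, 2022 is Jun 15, 2022.

Jun 15, 2022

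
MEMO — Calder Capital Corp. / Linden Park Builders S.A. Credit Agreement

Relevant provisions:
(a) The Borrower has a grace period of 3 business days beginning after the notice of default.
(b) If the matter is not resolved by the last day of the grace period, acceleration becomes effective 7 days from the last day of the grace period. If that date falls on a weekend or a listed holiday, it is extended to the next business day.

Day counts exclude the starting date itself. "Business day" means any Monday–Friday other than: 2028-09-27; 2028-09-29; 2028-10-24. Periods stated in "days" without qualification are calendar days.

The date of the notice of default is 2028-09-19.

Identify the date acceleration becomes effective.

From Tuesday, 2028-09-19, 3 business days (Sep 20, Sep 21, Sep 22, skipping weekends) brings us to Friday, 2028-09-22, which is the last day of the grace period.
The date acceleration becomes effective: 2028-09-22 + 7 days = 2028-09-29. That falls on Friday, a listed holiday, so it rolls to the next business day, Monday, 2028-10-02.

2028-10-02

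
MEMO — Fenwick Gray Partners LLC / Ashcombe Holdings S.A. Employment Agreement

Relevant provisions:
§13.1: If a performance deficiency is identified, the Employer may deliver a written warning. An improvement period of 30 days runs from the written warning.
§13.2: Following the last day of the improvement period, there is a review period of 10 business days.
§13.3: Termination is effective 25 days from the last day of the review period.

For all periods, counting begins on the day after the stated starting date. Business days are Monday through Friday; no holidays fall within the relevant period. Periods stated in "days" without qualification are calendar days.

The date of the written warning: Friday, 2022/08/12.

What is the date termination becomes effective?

2022/10/18

The last day of the improvement period: 2022/08/12 + 30 days = 2022/09/11.
The last day of the review period: counting 10 business days from Sunday, 2022/09/11 (Sep 12, Sep 13, Sep 14, Sep 15, Sep 16, Sep 19, Sep 20, Sep 21, Sep 22, Sep 23, skipping weekends) reaches Friday, 2022/09/23.
Adding 25 calendar days to 2022/09/23 gives 2022/10/18, which is the date termination becomes effective.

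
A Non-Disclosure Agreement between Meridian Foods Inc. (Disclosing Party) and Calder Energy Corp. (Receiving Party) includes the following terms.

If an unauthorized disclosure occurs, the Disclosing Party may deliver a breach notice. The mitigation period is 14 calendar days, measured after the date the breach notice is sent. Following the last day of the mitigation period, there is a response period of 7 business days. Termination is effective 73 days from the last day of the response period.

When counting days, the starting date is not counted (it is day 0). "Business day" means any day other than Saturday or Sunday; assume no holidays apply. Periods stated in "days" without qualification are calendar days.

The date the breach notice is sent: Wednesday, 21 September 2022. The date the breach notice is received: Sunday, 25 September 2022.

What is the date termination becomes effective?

26 December 2022

The last day of the mitigation period: 14 calendar days after 21 September 2022 is 5 October 2022.
The last day of the response period: 7 business days after Wednesday, 5 October 2022, skipping weekends — Oct 6, Oct 7, Oct 10, Oct 11, Oct 12, Oct 13, Oct 14 — lands on Friday, 14 October 2022.
The date termination becomes effective: 73 calendar days after 14 October 2022 is 26 December 2022.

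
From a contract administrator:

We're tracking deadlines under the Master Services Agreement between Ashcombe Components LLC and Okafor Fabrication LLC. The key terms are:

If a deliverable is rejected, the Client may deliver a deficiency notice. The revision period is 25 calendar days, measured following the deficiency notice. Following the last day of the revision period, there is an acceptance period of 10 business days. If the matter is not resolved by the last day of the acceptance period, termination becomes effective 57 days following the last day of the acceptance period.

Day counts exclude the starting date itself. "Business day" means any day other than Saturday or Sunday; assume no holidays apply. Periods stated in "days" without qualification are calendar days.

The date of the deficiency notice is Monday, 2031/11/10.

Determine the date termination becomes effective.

Adding 25 calendar days to 2031/11/10 gives 2031/12/05, which is the last day of the revision period.
From Friday, 2031/12/05, 10 business days (Dec 8, Dec 9, Dec 10, Dec 11, Dec 12, Dec 15, Dec 16, Dec 17, Dec 18, Dec 19, skipping weekends) brings us to Friday, 2031/12/19, which is the last day of the acceptance period.
The date termination becomes effective: 2031/12/19 + 57 days = 2032/02/14.

2032/02/14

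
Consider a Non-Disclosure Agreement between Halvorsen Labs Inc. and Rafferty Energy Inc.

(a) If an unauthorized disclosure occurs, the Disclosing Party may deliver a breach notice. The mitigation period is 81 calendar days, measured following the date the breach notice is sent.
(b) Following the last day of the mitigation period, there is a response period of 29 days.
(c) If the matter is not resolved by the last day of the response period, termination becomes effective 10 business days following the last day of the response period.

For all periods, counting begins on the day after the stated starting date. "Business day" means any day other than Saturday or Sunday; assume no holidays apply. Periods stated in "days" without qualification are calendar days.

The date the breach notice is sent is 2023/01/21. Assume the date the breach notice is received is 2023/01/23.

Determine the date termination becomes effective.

Adding 81 calendar days to 2023/01/21 gives 2023/04/12, which is the last day of the mitigation period.
The last day of the response period: 29 calendar days after 2023/04/12 is 2023/05/11.
The date termination becomes effective: 10 business days after Thursday, 2023/05/11, skipping weekends — May 12, May 15, May 16, May 17, May 18, May 19, May 22, May 23, May 24, May 25 — lands on Thursday, 2023/05/25.

2023/05/25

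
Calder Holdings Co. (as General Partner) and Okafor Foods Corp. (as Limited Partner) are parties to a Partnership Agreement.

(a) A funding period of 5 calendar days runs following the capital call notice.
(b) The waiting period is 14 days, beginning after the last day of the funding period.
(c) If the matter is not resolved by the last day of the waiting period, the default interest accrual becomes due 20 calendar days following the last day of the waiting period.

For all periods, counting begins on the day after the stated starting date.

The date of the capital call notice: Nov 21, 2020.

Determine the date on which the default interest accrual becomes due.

The last day of the funding period: Nov 21, 2020 + 5 days = Nov 26, 2020.
Adding 14 calendar days to Nov 26, 2020 gives Dec 10, 2020, which is the last day of the waiting period.
The date on which the default interest accrual becomes due: Dec 10, 2020 + 20 days = Dec 30, 2020.

Dec 30, 2020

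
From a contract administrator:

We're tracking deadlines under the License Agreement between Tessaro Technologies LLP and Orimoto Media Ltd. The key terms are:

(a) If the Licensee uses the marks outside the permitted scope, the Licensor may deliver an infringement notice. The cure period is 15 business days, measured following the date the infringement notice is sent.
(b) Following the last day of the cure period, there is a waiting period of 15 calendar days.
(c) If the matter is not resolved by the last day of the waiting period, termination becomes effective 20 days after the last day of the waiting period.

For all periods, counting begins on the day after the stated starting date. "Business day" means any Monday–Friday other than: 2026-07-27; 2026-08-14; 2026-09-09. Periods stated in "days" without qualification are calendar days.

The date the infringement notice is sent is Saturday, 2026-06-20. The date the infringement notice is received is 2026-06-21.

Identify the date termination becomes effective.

2026-08-14

The last day of the cure period: 15 business days after Saturday, 2026-06-20, skipping weekends — Jun 22, Jun 23, Jun 24, Jun 25, …, Jul 8, Jul 9, Jul 10 — lands on Friday, 2026-07-10.
Adding 15 calendar days to 2026-07-10 gives 2026-07-25, which is the last day of the waiting period.
The date termination becomes effective: 2026-07-25 + 20 days = 2026-08-14.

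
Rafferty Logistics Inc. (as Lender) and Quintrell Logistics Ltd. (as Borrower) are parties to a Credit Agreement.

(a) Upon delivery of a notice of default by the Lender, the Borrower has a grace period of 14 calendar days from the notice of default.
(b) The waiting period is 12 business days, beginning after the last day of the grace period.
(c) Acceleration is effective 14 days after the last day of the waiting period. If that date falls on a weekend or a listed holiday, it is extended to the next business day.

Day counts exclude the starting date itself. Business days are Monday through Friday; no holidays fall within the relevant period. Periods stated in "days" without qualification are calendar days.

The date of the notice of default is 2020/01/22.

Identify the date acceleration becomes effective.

2020/03/06

The last day of the grace period: 2020/01/22 + 14 days = 2020/02/05.
The last day of the waiting period: 12 business days after Wednesday, 2020/02/05, skipping weekends — Feb 6, Feb 7, Feb 10, Feb 11, …, Feb 19, Feb 20, Feb 21 — lands on Friday, 2020/02/21.
Adding 14 calendar days to 2020/02/21 gives 2020/03/06, which is the date acceleration becomes effective. 2020/03/06 is a Friday, so no roll-forward applies.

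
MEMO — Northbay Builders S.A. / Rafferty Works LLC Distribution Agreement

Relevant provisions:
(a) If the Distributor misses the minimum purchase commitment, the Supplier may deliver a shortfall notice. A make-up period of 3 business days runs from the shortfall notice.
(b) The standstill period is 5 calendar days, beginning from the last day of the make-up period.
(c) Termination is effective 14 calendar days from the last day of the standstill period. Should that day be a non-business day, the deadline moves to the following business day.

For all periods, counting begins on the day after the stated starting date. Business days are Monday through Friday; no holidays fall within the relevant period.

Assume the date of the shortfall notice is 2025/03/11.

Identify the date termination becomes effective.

2025/04/02

From Tuesday, 2025/03/11, 3 business days (Mar 12, Mar 13, Mar 14, skipping weekends) brings us to Friday, 2025/03/14, which is the last day of the make-up period.
The last day of the standstill period: 2025/03/14 + 5 days = 2025/03/19.
Adding 14 calendar days to 2025/03/19 gives 2025/04/02, which is the date termination becomes effective. 2025/04/02 is a Wednesday, so no roll-forward applies.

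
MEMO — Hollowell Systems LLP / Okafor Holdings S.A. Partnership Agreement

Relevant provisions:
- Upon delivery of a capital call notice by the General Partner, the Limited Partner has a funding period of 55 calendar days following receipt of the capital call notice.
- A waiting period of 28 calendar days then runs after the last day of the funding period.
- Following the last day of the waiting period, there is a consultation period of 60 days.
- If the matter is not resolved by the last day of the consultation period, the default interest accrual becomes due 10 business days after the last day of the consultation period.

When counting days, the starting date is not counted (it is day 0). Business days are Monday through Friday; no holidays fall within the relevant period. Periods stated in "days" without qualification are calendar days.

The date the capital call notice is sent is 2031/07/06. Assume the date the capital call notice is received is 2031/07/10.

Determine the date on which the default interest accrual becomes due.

2031/12/12

The last day of the funding period: 2031/07/10 + 55 days = 2031/09/03.
The last day of the waiting period: 2031/09/03 + 28 days = 2031/10/01.
The last day of the consultation period: 2031/10/01 + 60 days = 2031/11/30.
The date on which the default interest accrual becomes due: counting 10 business days from Sunday, 2031/11/30 (Dec 1, Dec 2, Dec 3, Dec 4, Dec 5, Dec 8, Dec 9, Dec 10, Dec 11, Dec 12, skipping weekends) reaches Friday, 2031/12/12.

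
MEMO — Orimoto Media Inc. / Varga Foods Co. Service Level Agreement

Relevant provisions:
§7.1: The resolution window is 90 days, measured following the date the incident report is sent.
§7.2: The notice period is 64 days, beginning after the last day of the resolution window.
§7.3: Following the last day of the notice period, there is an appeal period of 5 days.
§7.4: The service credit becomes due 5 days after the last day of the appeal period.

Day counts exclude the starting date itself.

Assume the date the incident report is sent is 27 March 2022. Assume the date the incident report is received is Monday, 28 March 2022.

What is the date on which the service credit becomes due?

The last day of the resolution window: 90 calendar days after 27 March 2022 is 25 June 2022.
The last day of the notice period: 25 June 2022 + 64 days = 28 August 2022.
The last day of the appeal period: 28 August 2022 + 5 days = 2 September 2022.
The date on which the service credit becomes due: 5 calendar days after 2 September 2022 is 7 September 2022.

7 September 2022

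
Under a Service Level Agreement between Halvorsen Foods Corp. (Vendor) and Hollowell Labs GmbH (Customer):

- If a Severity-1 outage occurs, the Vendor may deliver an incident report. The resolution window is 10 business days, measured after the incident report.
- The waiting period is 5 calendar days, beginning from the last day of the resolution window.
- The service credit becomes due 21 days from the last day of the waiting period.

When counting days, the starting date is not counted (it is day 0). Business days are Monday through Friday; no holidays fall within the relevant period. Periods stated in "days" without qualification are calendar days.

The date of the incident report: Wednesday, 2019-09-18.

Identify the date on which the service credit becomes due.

2019-10-28

The last day of the resolution window: 10 business days after Wednesday, 2019-09-18, skipping weekends — Sep 19, Sep 20, Sep 23, Sep 24, Sep 25, Sep 26, Sep 27, Sep 30, Oct 1, Oct 2 — lands on Wednesday, 2019-10-02.
Adding 5 calendar days to 2019-10-02 gives 2019-10-07, which is the last day of the waiting period.
The date on which the service credit becomes due: 2019-10-07 + 21 days = 2019-10-28.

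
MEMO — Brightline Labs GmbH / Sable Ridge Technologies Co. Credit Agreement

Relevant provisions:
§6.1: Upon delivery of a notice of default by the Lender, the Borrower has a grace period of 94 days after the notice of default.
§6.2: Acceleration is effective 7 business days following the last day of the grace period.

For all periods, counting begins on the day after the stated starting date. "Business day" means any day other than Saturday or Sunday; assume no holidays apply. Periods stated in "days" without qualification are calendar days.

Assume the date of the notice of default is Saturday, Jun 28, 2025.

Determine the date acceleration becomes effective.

Adding 94 calendar days to Jun 28, 2025 gives Sep 30, 2025, which is the last day of the grace period.
The date acceleration becomes effective: counting 7 business days from Tuesday, Sep 30, 2025 (Oct 1, Oct 2, Oct 3, Oct 6, Oct 7, Oct 8, Oct 9, skipping weekends) reaches Thursday, Oct 9, 2025.

Oct 9, 2025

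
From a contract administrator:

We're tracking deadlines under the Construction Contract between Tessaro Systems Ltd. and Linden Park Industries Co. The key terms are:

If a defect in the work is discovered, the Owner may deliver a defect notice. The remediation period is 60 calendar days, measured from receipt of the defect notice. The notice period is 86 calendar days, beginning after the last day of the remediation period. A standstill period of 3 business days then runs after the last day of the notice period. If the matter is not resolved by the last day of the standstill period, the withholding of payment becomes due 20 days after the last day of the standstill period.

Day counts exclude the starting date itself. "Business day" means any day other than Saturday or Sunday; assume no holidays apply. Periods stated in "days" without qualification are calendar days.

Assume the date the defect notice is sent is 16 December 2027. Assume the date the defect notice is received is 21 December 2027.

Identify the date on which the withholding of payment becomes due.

7 June 2028

The last day of the remediation period: 60 calendar days after 21 December 2027 is 19 February 2028.
Adding 86 calendar days to 19 February 2028 gives 15 May 2028, which is the last day of the notice period.
The last day of the standstill period: 3 business days after Monday, 15 May 2028, skipping weekends — May 16, May 17, May 18 — lands on Thursday, 18 May 2028.
The date on which the withholding of payment becomes due: 18 May 2028 + 20 days = 7 June 2028.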